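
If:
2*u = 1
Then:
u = 1/2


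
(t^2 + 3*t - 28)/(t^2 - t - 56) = (t - 4)/(t - 8)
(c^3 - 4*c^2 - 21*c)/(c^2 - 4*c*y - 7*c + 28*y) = c*(-c - 3)/(-c + 4*y)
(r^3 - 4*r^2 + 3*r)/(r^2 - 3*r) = r - 1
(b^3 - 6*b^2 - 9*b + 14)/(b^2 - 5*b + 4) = (b^2 - 5*b - 14)/(b - 4)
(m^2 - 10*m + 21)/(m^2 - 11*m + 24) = (m - 7)/(m - 8)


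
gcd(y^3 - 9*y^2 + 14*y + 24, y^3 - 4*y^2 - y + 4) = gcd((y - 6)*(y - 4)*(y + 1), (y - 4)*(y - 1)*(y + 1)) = y^2 - 3*y - 4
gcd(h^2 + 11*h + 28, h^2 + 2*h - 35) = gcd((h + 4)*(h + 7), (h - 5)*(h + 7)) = h + 7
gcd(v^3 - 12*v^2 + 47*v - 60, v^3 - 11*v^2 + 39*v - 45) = v^2 - 8*v + 15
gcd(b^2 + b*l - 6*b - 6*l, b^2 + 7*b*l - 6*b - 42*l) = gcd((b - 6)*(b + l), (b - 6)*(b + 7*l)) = b - 6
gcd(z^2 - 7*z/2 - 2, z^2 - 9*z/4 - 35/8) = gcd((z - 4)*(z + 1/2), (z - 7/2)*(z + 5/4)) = 1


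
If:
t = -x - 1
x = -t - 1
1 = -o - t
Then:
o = x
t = -x - 1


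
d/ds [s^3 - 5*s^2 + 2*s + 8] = 3*s^2 - 10*s + 2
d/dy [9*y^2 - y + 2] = 18*y - 1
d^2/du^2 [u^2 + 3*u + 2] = 2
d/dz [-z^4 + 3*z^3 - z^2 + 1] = z*(-4*z^2 + 9*z - 2)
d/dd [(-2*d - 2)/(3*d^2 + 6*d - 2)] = 2*(-3*d^2 - 6*d + 6*(d + 1)^2 + 2)/(3*d^2 + 6*d - 2)^2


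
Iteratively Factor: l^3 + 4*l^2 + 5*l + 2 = (l + 1)*(l^2 + 3*l + 2) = (l + 1)^2*(l + 2)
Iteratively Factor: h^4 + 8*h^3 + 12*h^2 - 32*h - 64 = (h - 2)*(h^3 + 10*h^2 + 32*h + 32) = (h - 2)*(h + 4)*(h^2 + 6*h + 8) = (h - 2)*(h + 2)*(h + 4)*(h + 4)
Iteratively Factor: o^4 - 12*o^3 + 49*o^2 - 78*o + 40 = (o - 2)*(o^3 - 10*o^2 + 29*o - 20) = (o - 2)*(o - 1)*(o^2 - 9*o + 20) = (o - 5)*(o - 2)*(o - 1)*(o - 4)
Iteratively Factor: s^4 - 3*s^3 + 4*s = (s)*(s^3 - 3*s^2 + 4) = s*(s - 2)*(s^2 - s - 2) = s*(s - 2)*(s + 1)*(s - 2)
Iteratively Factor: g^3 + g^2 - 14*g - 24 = (g + 2)*(g^2 - g - 12) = (g - 4)*(g + 2)*(g + 3)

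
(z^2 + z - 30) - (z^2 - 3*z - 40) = 4*z + 10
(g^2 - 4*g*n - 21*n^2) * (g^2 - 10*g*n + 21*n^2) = g^4 - 14*g^3*n + 40*g^2*n^2 + 126*g*n^3 - 441*n^4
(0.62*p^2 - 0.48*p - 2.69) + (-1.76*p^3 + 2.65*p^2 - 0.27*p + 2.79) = -1.76*p^3 + 3.27*p^2 - 0.75*p + 0.1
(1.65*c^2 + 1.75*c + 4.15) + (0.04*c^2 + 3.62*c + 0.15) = 1.69*c^2 + 5.37*c + 4.3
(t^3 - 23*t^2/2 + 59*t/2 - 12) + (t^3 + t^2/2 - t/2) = 2*t^3 - 11*t^2 + 29*t - 12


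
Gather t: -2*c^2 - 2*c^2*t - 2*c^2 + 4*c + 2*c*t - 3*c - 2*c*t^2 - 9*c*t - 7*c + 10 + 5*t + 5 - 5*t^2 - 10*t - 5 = -4*c^2 - 6*c + t^2*(-2*c - 5) + t*(-2*c^2 - 7*c - 5) + 10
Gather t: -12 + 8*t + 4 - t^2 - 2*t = -t^2 + 6*t - 8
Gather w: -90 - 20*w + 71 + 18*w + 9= -2*w - 10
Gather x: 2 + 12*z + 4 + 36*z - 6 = 48*z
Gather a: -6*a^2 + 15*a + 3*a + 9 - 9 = -6*a^2 + 18*a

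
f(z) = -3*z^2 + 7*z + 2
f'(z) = 7 - 6*z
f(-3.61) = -62.37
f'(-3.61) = 28.66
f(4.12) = -20.08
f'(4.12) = -17.72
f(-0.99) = -7.87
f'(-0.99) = 12.94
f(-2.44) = -32.94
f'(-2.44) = 21.64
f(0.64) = 5.25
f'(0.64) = 3.16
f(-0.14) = 0.96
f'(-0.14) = 7.84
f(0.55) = 4.94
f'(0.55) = 3.70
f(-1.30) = -12.17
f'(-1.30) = 14.80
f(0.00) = 2.00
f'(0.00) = 7.00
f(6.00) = -64.00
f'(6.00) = -29.00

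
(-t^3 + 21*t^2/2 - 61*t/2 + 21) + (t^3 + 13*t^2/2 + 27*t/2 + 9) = 17*t^2 - 17*t + 30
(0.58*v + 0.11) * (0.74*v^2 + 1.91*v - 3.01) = 0.4292*v^3 + 1.1892*v^2 - 1.5357*v - 0.3311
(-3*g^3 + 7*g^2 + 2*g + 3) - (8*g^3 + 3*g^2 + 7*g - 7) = -11*g^3 + 4*g^2 - 5*g + 10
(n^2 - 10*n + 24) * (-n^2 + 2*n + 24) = -n^4 + 12*n^3 - 20*n^2 - 192*n + 576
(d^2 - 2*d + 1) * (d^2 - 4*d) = d^4 - 6*d^3 + 9*d^2 - 4*d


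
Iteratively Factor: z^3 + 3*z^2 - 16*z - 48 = (z + 4)*(z^2 - z - 12) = (z - 4)*(z + 4)*(z + 3)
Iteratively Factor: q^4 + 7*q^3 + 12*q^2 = (q + 4)*(q^3 + 3*q^2) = q*(q + 4)*(q^2 + 3*q) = q^2*(q + 4)*(q + 3)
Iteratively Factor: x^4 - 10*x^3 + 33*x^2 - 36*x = (x - 4)*(x^3 - 6*x^2 + 9*x) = (x - 4)*(x - 3)*(x^2 - 3*x) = (x - 4)*(x - 3)^2*(x)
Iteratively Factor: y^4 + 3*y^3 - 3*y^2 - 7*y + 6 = (y - 1)*(y^3 + 4*y^2 + y - 6) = (y - 1)*(y + 3)*(y^2 + y - 2) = (y - 1)^2*(y + 3)*(y + 2)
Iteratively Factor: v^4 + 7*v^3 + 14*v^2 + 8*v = (v + 1)*(v^3 + 6*v^2 + 8*v) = (v + 1)*(v + 2)*(v^2 + 4*v) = (v + 1)*(v + 2)*(v + 4)*(v)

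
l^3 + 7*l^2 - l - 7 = (l - 1)*(l + 1)*(l + 7)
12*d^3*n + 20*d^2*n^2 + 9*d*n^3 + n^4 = n*(d + n)*(2*d + n)*(6*d + n)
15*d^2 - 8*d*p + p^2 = (-5*d + p)*(-3*d + p)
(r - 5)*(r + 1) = r^2 - 4*r - 5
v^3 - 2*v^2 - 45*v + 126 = (v - 6)*(v - 3)*(v + 7)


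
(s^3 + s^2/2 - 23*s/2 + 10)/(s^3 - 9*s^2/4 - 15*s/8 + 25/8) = 4*(s + 4)/(4*s + 5)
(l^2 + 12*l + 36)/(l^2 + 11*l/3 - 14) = 3*(l + 6)/(3*l - 7)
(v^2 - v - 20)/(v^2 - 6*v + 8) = (v^2 - v - 20)/(v^2 - 6*v + 8)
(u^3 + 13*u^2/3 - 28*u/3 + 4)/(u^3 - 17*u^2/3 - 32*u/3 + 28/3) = (u^2 + 5*u - 6)/(u^2 - 5*u - 14)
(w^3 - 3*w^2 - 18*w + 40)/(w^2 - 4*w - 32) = (w^2 - 7*w + 10)/(w - 8)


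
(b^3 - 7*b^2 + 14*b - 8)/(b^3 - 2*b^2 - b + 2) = (b - 4)/(b + 1)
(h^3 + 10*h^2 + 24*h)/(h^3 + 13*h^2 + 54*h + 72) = h/(h + 3)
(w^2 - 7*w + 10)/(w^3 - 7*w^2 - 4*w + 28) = (w - 5)/(w^2 - 5*w - 14)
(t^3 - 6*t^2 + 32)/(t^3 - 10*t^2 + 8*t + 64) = (t - 4)/(t - 8)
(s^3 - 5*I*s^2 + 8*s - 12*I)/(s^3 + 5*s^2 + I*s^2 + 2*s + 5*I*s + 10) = (s - 6*I)/(s + 5)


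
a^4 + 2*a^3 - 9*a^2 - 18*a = a*(a - 3)*(a + 2)*(a + 3)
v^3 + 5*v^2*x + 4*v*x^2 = v*(v + x)*(v + 4*x)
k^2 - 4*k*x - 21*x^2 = (k - 7*x)*(k + 3*x)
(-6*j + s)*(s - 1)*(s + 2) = -6*j*s^2 - 6*j*s + 12*j + s^3 + s^2 - 2*s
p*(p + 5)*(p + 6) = p^3 + 11*p^2 + 30*p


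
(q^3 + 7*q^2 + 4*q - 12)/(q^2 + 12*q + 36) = (q^2 + q - 2)/(q + 6)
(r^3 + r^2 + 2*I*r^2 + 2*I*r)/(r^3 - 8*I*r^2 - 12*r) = (r^2 + r*(1 + 2*I) + 2*I)/(r^2 - 8*I*r - 12)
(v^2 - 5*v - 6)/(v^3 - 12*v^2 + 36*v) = (v + 1)/(v*(v - 6))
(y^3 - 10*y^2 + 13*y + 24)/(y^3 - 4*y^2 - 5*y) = (y^2 - 11*y + 24)/(y*(y - 5))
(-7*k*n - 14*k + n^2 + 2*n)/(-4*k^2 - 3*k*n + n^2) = (7*k*n + 14*k - n^2 - 2*n)/(4*k^2 + 3*k*n - n^2)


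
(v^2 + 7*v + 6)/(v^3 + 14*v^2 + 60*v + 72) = (v + 1)/(v^2 + 8*v + 12)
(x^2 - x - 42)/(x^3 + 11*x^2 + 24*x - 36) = (x - 7)/(x^2 + 5*x - 6)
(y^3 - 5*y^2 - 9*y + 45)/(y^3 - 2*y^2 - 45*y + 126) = (y^2 - 2*y - 15)/(y^2 + y - 42)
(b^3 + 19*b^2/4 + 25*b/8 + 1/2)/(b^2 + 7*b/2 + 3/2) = (b^2 + 17*b/4 + 1)/(b + 3)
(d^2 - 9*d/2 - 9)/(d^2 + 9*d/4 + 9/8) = 4*(d - 6)/(4*d + 3)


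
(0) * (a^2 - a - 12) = 0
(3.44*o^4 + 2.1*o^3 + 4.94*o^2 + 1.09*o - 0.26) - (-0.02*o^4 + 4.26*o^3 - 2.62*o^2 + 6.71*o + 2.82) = 3.46*o^4 - 2.16*o^3 + 7.56*o^2 - 5.62*o - 3.08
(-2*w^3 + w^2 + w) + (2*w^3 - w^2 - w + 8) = 8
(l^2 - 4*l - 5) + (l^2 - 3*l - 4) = 2*l^2 - 7*l - 9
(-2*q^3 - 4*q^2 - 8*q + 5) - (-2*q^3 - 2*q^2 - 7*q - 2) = -2*q^2 - q + 7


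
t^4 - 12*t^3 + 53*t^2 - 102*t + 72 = (t - 4)*(t - 3)^2*(t - 2)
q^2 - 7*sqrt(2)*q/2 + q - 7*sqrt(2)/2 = (q + 1)*(q - 7*sqrt(2)/2)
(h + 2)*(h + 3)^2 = h^3 + 8*h^2 + 21*h + 18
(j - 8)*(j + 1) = j^2 - 7*j - 8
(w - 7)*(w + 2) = w^2 - 5*w - 14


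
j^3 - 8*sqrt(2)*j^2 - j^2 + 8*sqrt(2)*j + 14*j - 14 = (j - 1)*(j - 7*sqrt(2))*(j - sqrt(2))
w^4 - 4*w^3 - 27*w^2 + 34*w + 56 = (w - 7)*(w - 2)*(w + 1)*(w + 4)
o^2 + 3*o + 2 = (o + 1)*(o + 2)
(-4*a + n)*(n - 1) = -4*a*n + 4*a + n^2 - n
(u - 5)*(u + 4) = u^2 - u - 20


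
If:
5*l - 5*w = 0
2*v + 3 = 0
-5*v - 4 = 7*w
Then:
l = 1/2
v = -3/2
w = 1/2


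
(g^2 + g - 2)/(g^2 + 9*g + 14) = (g - 1)/(g + 7)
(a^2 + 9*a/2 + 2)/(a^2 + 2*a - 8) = (a + 1/2)/(a - 2)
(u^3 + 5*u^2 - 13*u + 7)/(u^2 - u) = u + 6 - 7/u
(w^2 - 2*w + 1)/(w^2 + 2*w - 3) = (w - 1)/(w + 3)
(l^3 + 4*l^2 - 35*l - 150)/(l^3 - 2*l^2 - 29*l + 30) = (l + 5)/(l - 1)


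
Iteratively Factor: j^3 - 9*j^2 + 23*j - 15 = (j - 1)*(j^2 - 8*j + 15) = (j - 5)*(j - 1)*(j - 3)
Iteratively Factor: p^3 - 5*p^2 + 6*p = (p - 3)*(p^2 - 2*p) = p*(p - 3)*(p - 2)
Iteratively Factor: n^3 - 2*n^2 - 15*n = (n - 5)*(n^2 + 3*n) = n*(n - 5)*(n + 3)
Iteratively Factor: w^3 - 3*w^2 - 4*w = (w - 4)*(w^2 + w) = (w - 4)*(w + 1)*(w)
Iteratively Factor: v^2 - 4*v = (v - 4)*(v)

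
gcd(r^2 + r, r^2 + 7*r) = r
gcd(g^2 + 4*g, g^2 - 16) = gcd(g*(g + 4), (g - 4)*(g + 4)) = g + 4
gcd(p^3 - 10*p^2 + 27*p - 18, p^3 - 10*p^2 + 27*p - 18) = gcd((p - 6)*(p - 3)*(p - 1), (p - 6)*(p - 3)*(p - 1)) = p^3 - 10*p^2 + 27*p - 18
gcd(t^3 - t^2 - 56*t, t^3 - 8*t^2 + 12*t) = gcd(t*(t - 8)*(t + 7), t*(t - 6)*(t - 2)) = t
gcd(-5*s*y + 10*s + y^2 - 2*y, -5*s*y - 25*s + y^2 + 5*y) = -5*s + y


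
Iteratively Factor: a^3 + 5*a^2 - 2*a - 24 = (a - 2)*(a^2 + 7*a + 12) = (a - 2)*(a + 4)*(a + 3)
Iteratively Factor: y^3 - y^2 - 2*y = (y - 2)*(y^2 + y) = (y - 2)*(y + 1)*(y)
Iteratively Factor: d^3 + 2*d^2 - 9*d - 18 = (d + 2)*(d^2 - 9) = (d + 2)*(d + 3)*(d - 3)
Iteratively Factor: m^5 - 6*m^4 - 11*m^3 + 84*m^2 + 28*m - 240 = (m - 2)*(m^4 - 4*m^3 - 19*m^2 + 46*m + 120) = (m - 4)*(m - 2)*(m^3 - 19*m - 30) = (m - 5)*(m - 4)*(m - 2)*(m^2 + 5*m + 6) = (m - 5)*(m - 4)*(m - 2)*(m + 3)*(m + 2)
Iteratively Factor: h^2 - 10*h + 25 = (h - 5)*(h - 5)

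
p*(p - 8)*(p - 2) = p^3 - 10*p^2 + 16*p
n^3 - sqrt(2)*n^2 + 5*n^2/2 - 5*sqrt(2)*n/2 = n*(n + 5/2)*(n - sqrt(2))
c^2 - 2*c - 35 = (c - 7)*(c + 5)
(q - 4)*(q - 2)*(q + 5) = q^3 - q^2 - 22*q + 40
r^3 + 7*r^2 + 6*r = r*(r + 1)*(r + 6)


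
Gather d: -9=-9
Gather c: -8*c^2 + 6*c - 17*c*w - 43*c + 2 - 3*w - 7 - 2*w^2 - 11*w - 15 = -8*c^2 + c*(-17*w - 37) - 2*w^2 - 14*w - 20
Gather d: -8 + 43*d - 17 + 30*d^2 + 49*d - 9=30*d^2 + 92*d - 34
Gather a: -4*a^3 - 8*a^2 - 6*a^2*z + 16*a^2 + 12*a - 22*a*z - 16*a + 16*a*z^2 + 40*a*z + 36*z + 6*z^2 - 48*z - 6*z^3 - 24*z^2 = -4*a^3 + a^2*(8 - 6*z) + a*(16*z^2 + 18*z - 4) - 6*z^3 - 18*z^2 - 12*z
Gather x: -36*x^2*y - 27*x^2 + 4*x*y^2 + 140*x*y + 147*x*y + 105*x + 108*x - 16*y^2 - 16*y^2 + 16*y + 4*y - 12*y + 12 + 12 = x^2*(-36*y - 27) + x*(4*y^2 + 287*y + 213) - 32*y^2 + 8*y + 24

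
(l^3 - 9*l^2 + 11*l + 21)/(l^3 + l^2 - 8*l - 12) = (l^2 - 6*l - 7)/(l^2 + 4*l + 4)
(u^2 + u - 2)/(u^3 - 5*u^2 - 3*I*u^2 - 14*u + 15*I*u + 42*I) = (u - 1)/(u^2 - u*(7 + 3*I) + 21*I)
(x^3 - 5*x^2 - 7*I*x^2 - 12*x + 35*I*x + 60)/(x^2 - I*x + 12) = (x^2 - x*(5 + 3*I) + 15*I)/(x + 3*I)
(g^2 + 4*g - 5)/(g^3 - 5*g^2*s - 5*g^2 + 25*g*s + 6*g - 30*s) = (g^2 + 4*g - 5)/(g^3 - 5*g^2*s - 5*g^2 + 25*g*s + 6*g - 30*s)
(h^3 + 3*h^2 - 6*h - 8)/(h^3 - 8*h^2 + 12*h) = (h^2 + 5*h + 4)/(h*(h - 6))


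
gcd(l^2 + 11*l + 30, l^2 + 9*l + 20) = l + 5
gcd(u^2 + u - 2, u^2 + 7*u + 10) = u + 2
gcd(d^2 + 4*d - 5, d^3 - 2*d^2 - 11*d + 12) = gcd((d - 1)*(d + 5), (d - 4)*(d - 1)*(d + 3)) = d - 1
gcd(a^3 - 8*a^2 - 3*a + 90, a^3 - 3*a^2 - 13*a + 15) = a^2 - 2*a - 15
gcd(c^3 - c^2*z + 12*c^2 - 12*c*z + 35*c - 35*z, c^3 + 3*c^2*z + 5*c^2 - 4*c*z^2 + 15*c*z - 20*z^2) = -c^2 + c*z - 5*c + 5*z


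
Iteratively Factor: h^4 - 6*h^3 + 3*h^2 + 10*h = (h - 2)*(h^3 - 4*h^2 - 5*h) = (h - 5)*(h - 2)*(h^2 + h) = h*(h - 5)*(h - 2)*(h + 1)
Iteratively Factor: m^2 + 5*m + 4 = (m + 1)*(m + 4)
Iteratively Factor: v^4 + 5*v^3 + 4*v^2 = (v)*(v^3 + 5*v^2 + 4*v) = v^2*(v^2 + 5*v + 4) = v^2*(v + 1)*(v + 4)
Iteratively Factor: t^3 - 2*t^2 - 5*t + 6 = (t - 1)*(t^2 - t - 6) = (t - 1)*(t + 2)*(t - 3)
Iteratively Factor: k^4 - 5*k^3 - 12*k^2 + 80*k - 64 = (k - 4)*(k^3 - k^2 - 16*k + 16) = (k - 4)*(k + 4)*(k^2 - 5*k + 4) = (k - 4)*(k - 1)*(k + 4)*(k - 4)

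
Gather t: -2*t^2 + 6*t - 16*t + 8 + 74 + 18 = -2*t^2 - 10*t + 100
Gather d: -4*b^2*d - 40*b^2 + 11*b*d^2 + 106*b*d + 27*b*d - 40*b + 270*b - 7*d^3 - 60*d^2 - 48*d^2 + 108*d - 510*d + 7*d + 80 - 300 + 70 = -40*b^2 + 230*b - 7*d^3 + d^2*(11*b - 108) + d*(-4*b^2 + 133*b - 395) - 150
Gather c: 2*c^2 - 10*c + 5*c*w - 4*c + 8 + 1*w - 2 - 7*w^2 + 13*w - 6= 2*c^2 + c*(5*w - 14) - 7*w^2 + 14*w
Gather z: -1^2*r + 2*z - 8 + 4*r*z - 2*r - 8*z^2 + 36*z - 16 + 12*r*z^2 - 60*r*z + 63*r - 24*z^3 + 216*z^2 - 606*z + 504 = 60*r - 24*z^3 + z^2*(12*r + 208) + z*(-56*r - 568) + 480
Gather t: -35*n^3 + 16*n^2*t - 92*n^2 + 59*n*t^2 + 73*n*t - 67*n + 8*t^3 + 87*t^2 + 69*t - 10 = -35*n^3 - 92*n^2 - 67*n + 8*t^3 + t^2*(59*n + 87) + t*(16*n^2 + 73*n + 69) - 10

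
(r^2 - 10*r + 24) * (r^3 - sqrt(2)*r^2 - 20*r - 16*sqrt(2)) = r^5 - 10*r^4 - sqrt(2)*r^4 + 4*r^3 + 10*sqrt(2)*r^3 - 40*sqrt(2)*r^2 + 200*r^2 - 480*r + 160*sqrt(2)*r - 384*sqrt(2)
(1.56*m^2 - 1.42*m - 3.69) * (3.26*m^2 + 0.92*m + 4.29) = 5.0856*m^4 - 3.194*m^3 - 6.6434*m^2 - 9.4866*m - 15.8301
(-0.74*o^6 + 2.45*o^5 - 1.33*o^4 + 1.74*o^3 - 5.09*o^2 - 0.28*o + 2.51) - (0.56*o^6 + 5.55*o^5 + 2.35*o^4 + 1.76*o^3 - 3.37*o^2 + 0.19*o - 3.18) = -1.3*o^6 - 3.1*o^5 - 3.68*o^4 - 0.02*o^3 - 1.72*o^2 - 0.47*o + 5.69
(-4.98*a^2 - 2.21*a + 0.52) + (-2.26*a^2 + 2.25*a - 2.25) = -7.24*a^2 + 0.04*a - 1.73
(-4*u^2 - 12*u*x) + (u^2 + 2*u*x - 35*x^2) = -3*u^2 - 10*u*x - 35*x^2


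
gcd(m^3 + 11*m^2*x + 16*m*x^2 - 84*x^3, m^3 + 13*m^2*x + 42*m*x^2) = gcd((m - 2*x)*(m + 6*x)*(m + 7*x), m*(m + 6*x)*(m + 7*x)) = m^2 + 13*m*x + 42*x^2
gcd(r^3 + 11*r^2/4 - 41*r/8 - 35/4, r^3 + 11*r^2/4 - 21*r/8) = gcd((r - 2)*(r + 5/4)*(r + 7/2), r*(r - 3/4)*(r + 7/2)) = r + 7/2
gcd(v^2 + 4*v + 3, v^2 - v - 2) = v + 1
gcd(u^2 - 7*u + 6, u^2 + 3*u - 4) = u - 1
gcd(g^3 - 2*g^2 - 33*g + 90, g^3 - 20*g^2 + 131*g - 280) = g - 5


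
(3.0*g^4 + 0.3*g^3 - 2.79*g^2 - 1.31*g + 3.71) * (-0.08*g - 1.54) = -0.24*g^5 - 4.644*g^4 - 0.2388*g^3 + 4.4014*g^2 + 1.7206*g - 5.7134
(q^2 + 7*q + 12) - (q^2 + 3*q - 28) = 4*q + 40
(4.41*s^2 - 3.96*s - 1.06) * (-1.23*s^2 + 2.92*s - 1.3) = -5.4243*s^4 + 17.748*s^3 - 15.9924*s^2 + 2.0528*s + 1.378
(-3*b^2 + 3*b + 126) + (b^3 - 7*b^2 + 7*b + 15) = b^3 - 10*b^2 + 10*b + 141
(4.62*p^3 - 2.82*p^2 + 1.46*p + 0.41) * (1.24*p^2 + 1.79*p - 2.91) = 5.7288*p^5 + 4.773*p^4 - 16.6816*p^3 + 11.328*p^2 - 3.5147*p - 1.1931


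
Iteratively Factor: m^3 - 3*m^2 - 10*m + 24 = (m + 3)*(m^2 - 6*m + 8) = (m - 4)*(m + 3)*(m - 2)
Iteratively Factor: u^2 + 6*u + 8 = (u + 2)*(u + 4)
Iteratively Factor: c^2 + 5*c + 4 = (c + 4)*(c + 1)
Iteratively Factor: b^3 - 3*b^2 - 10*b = (b + 2)*(b^2 - 5*b) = (b - 5)*(b + 2)*(b)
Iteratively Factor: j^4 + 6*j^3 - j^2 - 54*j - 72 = (j - 3)*(j^3 + 9*j^2 + 26*j + 24) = (j - 3)*(j + 2)*(j^2 + 7*j + 12) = (j - 3)*(j + 2)*(j + 3)*(j + 4)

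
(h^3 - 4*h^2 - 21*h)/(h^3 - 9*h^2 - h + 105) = h/(h - 5)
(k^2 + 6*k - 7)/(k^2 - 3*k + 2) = (k + 7)/(k - 2)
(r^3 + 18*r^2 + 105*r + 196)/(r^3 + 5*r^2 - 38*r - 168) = (r + 7)/(r - 6)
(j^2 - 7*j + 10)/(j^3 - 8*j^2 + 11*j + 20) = (j - 2)/(j^2 - 3*j - 4)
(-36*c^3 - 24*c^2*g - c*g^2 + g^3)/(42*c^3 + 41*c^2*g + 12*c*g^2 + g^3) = (-6*c + g)/(7*c + g)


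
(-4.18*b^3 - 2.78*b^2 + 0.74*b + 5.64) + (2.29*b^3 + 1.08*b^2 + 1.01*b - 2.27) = -1.89*b^3 - 1.7*b^2 + 1.75*b + 3.37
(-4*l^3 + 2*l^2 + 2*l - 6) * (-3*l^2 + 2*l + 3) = 12*l^5 - 14*l^4 - 14*l^3 + 28*l^2 - 6*l - 18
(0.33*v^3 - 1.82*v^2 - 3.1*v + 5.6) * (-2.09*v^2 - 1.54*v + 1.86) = -0.6897*v^5 + 3.2956*v^4 + 9.8956*v^3 - 10.3152*v^2 - 14.39*v + 10.416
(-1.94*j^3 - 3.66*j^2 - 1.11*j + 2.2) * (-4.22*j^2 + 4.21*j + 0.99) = 8.1868*j^5 + 7.2778*j^4 - 12.645*j^3 - 17.5805*j^2 + 8.1631*j + 2.178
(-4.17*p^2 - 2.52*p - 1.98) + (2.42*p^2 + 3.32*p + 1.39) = -1.75*p^2 + 0.8*p - 0.59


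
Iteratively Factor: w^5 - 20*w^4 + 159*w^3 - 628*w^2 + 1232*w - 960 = (w - 3)*(w^4 - 17*w^3 + 108*w^2 - 304*w + 320) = (w - 4)*(w - 3)*(w^3 - 13*w^2 + 56*w - 80) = (w - 4)^2*(w - 3)*(w^2 - 9*w + 20) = (w - 5)*(w - 4)^2*(w - 3)*(w - 4)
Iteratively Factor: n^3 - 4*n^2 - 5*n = (n + 1)*(n^2 - 5*n) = n*(n + 1)*(n - 5)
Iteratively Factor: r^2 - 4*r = (r - 4)*(r)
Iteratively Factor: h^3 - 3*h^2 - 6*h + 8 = (h + 2)*(h^2 - 5*h + 4) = (h - 1)*(h + 2)*(h - 4)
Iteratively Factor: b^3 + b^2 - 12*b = (b + 4)*(b^2 - 3*b) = b*(b + 4)*(b - 3)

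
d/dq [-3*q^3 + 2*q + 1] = 2 - 9*q^2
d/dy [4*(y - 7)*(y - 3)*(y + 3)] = 12*y^2 - 56*y - 36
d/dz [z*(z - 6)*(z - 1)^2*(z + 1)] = 5*z^4 - 28*z^3 + 15*z^2 + 14*z - 6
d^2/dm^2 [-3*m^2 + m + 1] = -6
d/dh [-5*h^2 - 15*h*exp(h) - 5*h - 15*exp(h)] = -15*h*exp(h) - 10*h - 30*exp(h) - 5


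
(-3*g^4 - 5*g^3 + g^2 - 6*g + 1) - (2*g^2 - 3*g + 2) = -3*g^4 - 5*g^3 - g^2 - 3*g - 1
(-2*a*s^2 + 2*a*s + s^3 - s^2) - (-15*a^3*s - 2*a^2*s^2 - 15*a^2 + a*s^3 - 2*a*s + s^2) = 15*a^3*s + 2*a^2*s^2 + 15*a^2 - a*s^3 - 2*a*s^2 + 4*a*s + s^3 - 2*s^2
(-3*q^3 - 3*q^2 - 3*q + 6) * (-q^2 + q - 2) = 3*q^5 + 6*q^3 - 3*q^2 + 12*q - 12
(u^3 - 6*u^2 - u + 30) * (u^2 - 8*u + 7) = u^5 - 14*u^4 + 54*u^3 - 4*u^2 - 247*u + 210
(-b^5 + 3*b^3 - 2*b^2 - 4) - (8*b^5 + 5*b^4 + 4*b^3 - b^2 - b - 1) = -9*b^5 - 5*b^4 - b^3 - b^2 + b - 3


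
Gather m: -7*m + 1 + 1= 2 - 7*m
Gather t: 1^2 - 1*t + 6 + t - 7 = 0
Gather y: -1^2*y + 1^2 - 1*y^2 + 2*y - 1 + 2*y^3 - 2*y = 2*y^3 - y^2 - y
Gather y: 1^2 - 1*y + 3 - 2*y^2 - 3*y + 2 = -2*y^2 - 4*y + 6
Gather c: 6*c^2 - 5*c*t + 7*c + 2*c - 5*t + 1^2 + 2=6*c^2 + c*(9 - 5*t) - 5*t + 3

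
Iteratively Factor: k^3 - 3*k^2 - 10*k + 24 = (k - 4)*(k^2 + k - 6) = (k - 4)*(k + 3)*(k - 2)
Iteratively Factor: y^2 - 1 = (y + 1)*(y - 1)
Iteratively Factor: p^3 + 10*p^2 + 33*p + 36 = (p + 3)*(p^2 + 7*p + 12) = (p + 3)^2*(p + 4)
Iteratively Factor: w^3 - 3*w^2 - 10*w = (w)*(w^2 - 3*w - 10) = w*(w - 5)*(w + 2)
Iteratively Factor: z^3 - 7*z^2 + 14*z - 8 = (z - 4)*(z^2 - 3*z + 2) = (z - 4)*(z - 1)*(z - 2)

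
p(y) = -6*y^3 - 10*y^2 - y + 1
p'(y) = -18*y^2 - 20*y - 1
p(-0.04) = 1.02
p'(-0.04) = -0.23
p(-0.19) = 0.87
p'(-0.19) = 2.15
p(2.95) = -243.01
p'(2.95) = -216.64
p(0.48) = -2.45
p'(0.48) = -14.75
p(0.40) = -1.38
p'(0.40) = -11.88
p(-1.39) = -0.82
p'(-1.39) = -7.98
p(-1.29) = -1.47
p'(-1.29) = -5.15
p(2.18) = -110.87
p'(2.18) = -130.14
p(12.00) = -11819.00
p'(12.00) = -2833.00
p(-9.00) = 3574.00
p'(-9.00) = -1279.00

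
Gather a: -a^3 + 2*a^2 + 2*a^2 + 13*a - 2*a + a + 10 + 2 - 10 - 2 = -a^3 + 4*a^2 + 12*a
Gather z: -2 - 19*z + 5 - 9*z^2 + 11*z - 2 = -9*z^2 - 8*z + 1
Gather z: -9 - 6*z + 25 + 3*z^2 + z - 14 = 3*z^2 - 5*z + 2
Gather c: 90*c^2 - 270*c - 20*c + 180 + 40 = 90*c^2 - 290*c + 220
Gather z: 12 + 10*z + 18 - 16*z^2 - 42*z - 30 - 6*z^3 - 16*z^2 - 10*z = -6*z^3 - 32*z^2 - 42*z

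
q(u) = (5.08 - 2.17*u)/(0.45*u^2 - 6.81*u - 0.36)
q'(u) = (5.08 - 2.17*u)*(6.81 - 0.9*u)/(0.45*u^2 - 6.81*u - 0.36)^2 - 2.17/(0.45*u^2 - 6.81*u - 0.36)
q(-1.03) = 1.03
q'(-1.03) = 0.81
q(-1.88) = 0.65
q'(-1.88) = 0.24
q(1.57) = -0.17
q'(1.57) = 0.31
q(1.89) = -0.08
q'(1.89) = 0.22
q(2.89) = 0.07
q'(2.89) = 0.11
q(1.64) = -0.15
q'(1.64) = 0.29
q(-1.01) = 1.04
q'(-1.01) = 0.84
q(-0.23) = 4.54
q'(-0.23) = 24.11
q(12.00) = 1.21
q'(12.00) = 0.41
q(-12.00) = 0.21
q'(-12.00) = 0.01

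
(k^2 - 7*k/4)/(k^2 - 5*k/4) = (4*k - 7)/(4*k - 5)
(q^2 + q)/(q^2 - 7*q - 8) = q/(q - 8)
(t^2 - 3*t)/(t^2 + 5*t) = (t - 3)/(t + 5)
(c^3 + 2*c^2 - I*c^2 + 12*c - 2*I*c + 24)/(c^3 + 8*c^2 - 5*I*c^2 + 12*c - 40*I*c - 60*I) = (c^2 - I*c + 12)/(c^2 + c*(6 - 5*I) - 30*I)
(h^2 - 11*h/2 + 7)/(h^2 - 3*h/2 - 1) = (2*h - 7)/(2*h + 1)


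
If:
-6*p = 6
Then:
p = -1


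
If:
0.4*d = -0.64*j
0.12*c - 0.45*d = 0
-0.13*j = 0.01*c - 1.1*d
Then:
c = 0.00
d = 0.00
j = 0.00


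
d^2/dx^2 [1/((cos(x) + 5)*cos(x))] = (-(1 - cos(2*x))^2 + 75*cos(x)/4 - 27*cos(2*x)/2 - 15*cos(3*x)/4 + 81/2)/((cos(x) + 5)^3*cos(x)^3)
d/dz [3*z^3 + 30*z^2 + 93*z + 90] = 9*z^2 + 60*z + 93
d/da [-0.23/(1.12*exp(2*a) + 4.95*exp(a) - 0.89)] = (0.5152*exp(a) + 1.1385)*exp(a)/(1.12*exp(2*a) + 4.95*exp(a) - 0.89)^2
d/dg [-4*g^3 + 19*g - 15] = 19 - 12*g^2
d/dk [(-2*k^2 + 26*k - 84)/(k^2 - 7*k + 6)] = -12/(k^2 - 2*k + 1)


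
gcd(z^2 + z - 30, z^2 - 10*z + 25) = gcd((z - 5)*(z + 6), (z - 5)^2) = z - 5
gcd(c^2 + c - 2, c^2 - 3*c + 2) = c - 1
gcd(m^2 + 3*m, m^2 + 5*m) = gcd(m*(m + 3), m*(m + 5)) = m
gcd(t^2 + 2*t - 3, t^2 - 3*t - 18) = t + 3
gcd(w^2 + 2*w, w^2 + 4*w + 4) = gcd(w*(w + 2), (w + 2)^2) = w + 2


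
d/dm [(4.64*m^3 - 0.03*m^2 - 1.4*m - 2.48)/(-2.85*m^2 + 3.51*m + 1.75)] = (-13.224*m^4 + 32.5728*m^3 + 20.2647*m^2 - 14.241*m + 6.2548)/(8.1225*m^4 - 20.007*m^3 + 2.3451*m^2 + 12.285*m + 3.0625)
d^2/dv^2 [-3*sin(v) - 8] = 3*sin(v)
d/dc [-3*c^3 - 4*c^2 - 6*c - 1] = -9*c^2 - 8*c - 6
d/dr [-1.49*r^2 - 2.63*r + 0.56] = -2.98*r - 2.63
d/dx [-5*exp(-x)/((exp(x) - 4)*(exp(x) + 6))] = 5*(3*exp(2*x) + 4*exp(x) - 24)*exp(-x)/(exp(4*x) + 4*exp(3*x) - 44*exp(2*x) - 96*exp(x) + 576)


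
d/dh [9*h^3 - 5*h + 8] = 27*h^2 - 5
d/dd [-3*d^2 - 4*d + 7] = -6*d - 4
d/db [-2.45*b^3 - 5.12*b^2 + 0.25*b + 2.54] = -7.35*b^2 - 10.24*b + 0.25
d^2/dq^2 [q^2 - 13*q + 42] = 2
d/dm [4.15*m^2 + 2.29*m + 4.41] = 8.3*m + 2.29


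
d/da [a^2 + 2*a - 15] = 2*a + 2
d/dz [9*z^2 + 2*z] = 18*z + 2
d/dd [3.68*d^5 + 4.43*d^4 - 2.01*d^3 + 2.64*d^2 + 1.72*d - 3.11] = 18.4*d^4 + 17.72*d^3 - 6.03*d^2 + 5.28*d + 1.72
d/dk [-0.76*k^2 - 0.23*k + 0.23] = -1.52*k - 0.23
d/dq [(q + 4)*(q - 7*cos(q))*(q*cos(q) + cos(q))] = (q + 1)*(q + 4)*(7*sin(q) + 1)*cos(q) + (q + 1)*(q - 7*cos(q))*cos(q) - (q + 4)*(q - 7*cos(q))*(q*sin(q) - sqrt(2)*cos(q + pi/4))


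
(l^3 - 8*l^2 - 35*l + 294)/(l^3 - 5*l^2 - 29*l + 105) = (l^2 - l - 42)/(l^2 + 2*l - 15)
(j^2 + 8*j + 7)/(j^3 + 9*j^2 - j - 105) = (j + 1)/(j^2 + 2*j - 15)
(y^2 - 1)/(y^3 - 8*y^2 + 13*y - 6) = (y + 1)/(y^2 - 7*y + 6)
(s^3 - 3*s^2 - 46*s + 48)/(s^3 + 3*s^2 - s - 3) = (s^2 - 2*s - 48)/(s^2 + 4*s + 3)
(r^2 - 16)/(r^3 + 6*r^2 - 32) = (r - 4)/(r^2 + 2*r - 8)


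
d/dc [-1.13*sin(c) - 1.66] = -1.13*cos(c)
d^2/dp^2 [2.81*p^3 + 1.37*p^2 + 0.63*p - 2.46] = 16.86*p + 2.74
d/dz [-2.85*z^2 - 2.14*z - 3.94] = -5.7*z - 2.14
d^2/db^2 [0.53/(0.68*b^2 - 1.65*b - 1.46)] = (0.490144*b^2 - 1.18932*b - 0.53*(1.36*b - 1.65)*(2.72*b - 3.3) - 1.052368)/(-0.68*b^2 + 1.65*b + 1.46)^3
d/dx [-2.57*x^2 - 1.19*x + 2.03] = -5.14*x - 1.19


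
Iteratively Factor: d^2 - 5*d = (d)*(d - 5)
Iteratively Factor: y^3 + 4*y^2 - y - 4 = (y + 1)*(y^2 + 3*y - 4) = (y + 1)*(y + 4)*(y - 1)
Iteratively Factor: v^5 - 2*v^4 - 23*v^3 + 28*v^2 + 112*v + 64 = (v - 4)*(v^4 + 2*v^3 - 15*v^2 - 32*v - 16) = (v - 4)^2*(v^3 + 6*v^2 + 9*v + 4) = (v - 4)^2*(v + 1)*(v^2 + 5*v + 4) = (v - 4)^2*(v + 1)^2*(v + 4)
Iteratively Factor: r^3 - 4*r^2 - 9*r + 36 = (r - 4)*(r^2 - 9) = (r - 4)*(r - 3)*(r + 3)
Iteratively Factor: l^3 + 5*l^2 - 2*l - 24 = (l + 4)*(l^2 + l - 6) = (l - 2)*(l + 4)*(l + 3)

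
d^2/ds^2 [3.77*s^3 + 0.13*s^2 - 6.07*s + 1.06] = 22.62*s + 0.26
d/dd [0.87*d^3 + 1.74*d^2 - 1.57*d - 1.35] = 2.61*d^2 + 3.48*d - 1.57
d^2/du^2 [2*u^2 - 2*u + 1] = 4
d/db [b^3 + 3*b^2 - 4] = 3*b*(b + 2)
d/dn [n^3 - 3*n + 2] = 3*n^2 - 3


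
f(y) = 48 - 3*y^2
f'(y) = -6*y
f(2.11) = 34.64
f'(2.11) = -12.66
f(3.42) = 12.91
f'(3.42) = -20.52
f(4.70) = -18.27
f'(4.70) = -28.20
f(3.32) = 14.93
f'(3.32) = -19.92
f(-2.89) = 22.94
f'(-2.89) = 17.34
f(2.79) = 24.65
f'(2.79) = -16.74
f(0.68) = 46.61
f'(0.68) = -4.08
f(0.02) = 48.00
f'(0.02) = -0.12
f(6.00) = -60.00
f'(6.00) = -36.00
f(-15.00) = -627.00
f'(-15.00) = 90.00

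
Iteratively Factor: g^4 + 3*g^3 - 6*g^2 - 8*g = (g)*(g^3 + 3*g^2 - 6*g - 8) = g*(g + 1)*(g^2 + 2*g - 8) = g*(g - 2)*(g + 1)*(g + 4)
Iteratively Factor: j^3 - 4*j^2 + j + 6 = (j + 1)*(j^2 - 5*j + 6) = (j - 3)*(j + 1)*(j - 2)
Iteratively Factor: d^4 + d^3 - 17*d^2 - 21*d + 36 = (d - 4)*(d^3 + 5*d^2 + 3*d - 9) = (d - 4)*(d + 3)*(d^2 + 2*d - 3) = (d - 4)*(d + 3)^2*(d - 1)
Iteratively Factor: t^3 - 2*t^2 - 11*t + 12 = (t - 4)*(t^2 + 2*t - 3) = (t - 4)*(t - 1)*(t + 3)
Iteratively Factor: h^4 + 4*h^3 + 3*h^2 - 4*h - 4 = (h + 1)*(h^3 + 3*h^2 - 4) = (h + 1)*(h + 2)*(h^2 + h - 2) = (h - 1)*(h + 1)*(h + 2)*(h + 2)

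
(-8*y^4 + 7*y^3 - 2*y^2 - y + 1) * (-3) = 24*y^4 - 21*y^3 + 6*y^2 + 3*y - 3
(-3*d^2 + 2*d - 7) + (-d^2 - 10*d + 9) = -4*d^2 - 8*d + 2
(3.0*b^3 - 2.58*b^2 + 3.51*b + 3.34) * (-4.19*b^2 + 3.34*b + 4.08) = -12.57*b^5 + 20.8302*b^4 - 11.0841*b^3 - 12.7976*b^2 + 25.4764*b + 13.6272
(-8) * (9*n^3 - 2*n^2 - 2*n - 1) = -72*n^3 + 16*n^2 + 16*n + 8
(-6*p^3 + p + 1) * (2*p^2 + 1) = -12*p^5 - 4*p^3 + 2*p^2 + p + 1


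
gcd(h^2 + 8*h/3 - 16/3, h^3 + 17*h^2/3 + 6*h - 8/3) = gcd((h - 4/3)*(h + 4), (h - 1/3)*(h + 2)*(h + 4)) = h + 4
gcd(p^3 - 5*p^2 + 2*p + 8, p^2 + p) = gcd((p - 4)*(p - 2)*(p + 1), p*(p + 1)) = p + 1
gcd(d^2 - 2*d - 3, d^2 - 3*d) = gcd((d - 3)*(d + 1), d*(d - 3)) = d - 3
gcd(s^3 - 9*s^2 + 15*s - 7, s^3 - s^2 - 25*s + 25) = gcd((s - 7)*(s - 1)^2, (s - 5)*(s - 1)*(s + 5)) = s - 1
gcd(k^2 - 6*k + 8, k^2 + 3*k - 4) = 1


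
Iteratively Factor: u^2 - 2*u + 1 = (u - 1)*(u - 1)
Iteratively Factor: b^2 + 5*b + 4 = (b + 1)*(b + 4)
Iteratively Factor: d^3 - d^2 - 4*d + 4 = (d - 2)*(d^2 + d - 2) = (d - 2)*(d + 2)*(d - 1)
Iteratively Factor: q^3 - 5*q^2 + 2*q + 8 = (q + 1)*(q^2 - 6*q + 8) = (q - 2)*(q + 1)*(q - 4)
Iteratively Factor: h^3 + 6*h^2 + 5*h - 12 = (h + 4)*(h^2 + 2*h - 3) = (h + 3)*(h + 4)*(h - 1)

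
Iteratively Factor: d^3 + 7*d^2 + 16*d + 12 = (d + 3)*(d^2 + 4*d + 4) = (d + 2)*(d + 3)*(d + 2)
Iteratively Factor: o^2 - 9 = (o + 3)*(o - 3)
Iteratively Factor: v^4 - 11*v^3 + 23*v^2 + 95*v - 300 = (v - 4)*(v^3 - 7*v^2 - 5*v + 75) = (v - 5)*(v - 4)*(v^2 - 2*v - 15) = (v - 5)^2*(v - 4)*(v + 3)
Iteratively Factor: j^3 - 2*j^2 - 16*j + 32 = (j - 4)*(j^2 + 2*j - 8) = (j - 4)*(j + 4)*(j - 2)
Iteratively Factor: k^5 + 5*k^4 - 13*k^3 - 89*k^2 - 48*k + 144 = (k - 4)*(k^4 + 9*k^3 + 23*k^2 + 3*k - 36) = (k - 4)*(k - 1)*(k^3 + 10*k^2 + 33*k + 36) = (k - 4)*(k - 1)*(k + 4)*(k^2 + 6*k + 9) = (k - 4)*(k - 1)*(k + 3)*(k + 4)*(k + 3)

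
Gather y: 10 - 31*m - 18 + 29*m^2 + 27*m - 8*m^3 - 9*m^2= -8*m^3 + 20*m^2 - 4*m - 8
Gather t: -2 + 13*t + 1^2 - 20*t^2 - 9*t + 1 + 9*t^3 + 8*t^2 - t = 9*t^3 - 12*t^2 + 3*t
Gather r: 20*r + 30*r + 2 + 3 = 50*r + 5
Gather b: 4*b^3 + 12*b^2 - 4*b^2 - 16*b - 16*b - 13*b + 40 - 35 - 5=4*b^3 + 8*b^2 - 45*b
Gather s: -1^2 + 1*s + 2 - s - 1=0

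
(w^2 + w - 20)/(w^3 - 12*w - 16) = (w + 5)/(w^2 + 4*w + 4)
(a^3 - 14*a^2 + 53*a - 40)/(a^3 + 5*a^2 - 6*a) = (a^2 - 13*a + 40)/(a*(a + 6))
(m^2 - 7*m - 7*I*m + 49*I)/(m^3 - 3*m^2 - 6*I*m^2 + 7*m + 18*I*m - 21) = (m - 7)/(m^2 + m*(-3 + I) - 3*I)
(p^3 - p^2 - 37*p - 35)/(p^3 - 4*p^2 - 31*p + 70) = (p + 1)/(p - 2)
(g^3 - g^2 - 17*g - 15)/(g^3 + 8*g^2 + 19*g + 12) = (g - 5)/(g + 4)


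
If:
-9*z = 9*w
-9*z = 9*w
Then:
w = -z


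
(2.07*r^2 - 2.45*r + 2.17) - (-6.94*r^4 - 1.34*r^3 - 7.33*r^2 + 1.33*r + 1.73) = 6.94*r^4 + 1.34*r^3 + 9.4*r^2 - 3.78*r + 0.44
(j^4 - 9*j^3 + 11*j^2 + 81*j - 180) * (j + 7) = j^5 - 2*j^4 - 52*j^3 + 158*j^2 + 387*j - 1260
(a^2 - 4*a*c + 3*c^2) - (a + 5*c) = a^2 - 4*a*c - a + 3*c^2 - 5*c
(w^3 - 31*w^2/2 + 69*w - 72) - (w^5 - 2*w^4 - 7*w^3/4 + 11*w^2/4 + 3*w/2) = -w^5 + 2*w^4 + 11*w^3/4 - 73*w^2/4 + 135*w/2 - 72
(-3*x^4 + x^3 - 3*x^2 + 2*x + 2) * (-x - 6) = 3*x^5 + 17*x^4 - 3*x^3 + 16*x^2 - 14*x - 12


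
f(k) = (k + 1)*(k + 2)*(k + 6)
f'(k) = (k + 1)*(k + 2) + (k + 1)*(k + 6) + (k + 2)*(k + 6) = 3*k^2 + 18*k + 20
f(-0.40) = 5.38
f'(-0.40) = 13.28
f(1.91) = 90.00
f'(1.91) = 65.32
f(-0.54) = 3.67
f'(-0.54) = 11.15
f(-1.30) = -0.99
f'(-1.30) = 1.67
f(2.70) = 151.29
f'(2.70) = 90.47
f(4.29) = 342.39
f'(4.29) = 152.43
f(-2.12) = 0.52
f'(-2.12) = -4.68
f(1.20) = 50.69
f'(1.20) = 45.92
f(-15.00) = -1638.00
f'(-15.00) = 425.00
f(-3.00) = 6.00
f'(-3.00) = -7.00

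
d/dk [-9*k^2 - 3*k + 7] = -18*k - 3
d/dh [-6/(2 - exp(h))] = -6*exp(h)/(exp(h) - 2)^2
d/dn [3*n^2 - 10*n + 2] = 6*n - 10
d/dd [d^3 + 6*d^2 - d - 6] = 3*d^2 + 12*d - 1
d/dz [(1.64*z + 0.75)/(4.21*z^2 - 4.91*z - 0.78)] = (-6.9044*z^2 - 6.315*z + 2.4033)/(17.7241*z^4 - 41.3422*z^3 + 17.5405*z^2 + 7.6596*z + 0.6084)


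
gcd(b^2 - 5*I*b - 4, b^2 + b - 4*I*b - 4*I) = b - 4*I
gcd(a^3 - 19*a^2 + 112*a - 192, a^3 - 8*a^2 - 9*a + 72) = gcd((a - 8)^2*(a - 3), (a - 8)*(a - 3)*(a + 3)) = a^2 - 11*a + 24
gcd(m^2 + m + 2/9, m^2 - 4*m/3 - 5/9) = m + 1/3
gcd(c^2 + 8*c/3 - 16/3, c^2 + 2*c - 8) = c + 4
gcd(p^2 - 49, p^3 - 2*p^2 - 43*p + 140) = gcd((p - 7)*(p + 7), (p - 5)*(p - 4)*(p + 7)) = p + 7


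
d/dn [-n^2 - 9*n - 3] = -2*n - 9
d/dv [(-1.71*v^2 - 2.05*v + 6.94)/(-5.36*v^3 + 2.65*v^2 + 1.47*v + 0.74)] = (-9.1656*v^4 - 21.976*v^3 + 114.514*v^2 - 39.3128*v - 11.7188)/(28.7296*v^6 - 28.408*v^5 - 8.7359*v^4 - 0.141800000000001*v^3 + 6.0829*v^2 + 2.1756*v + 0.5476)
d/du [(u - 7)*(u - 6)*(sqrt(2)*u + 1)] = 3*sqrt(2)*u^2 - 26*sqrt(2)*u + 2*u - 13 + 42*sqrt(2)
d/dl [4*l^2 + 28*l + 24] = 8*l + 28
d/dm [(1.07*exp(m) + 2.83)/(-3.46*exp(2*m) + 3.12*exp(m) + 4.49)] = (3.7022*exp(2*m) + 19.5836*exp(m) - 4.0253)*exp(m)/(11.9716*exp(4*m) - 21.5904*exp(3*m) - 21.3364*exp(2*m) + 28.0176*exp(m) + 20.1601)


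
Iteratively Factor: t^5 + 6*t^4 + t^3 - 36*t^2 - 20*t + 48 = (t - 2)*(t^4 + 8*t^3 + 17*t^2 - 2*t - 24) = (t - 2)*(t - 1)*(t^3 + 9*t^2 + 26*t + 24) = (t - 2)*(t - 1)*(t + 4)*(t^2 + 5*t + 6) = (t - 2)*(t - 1)*(t + 2)*(t + 4)*(t + 3)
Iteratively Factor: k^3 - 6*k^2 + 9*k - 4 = (k - 4)*(k^2 - 2*k + 1) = (k - 4)*(k - 1)*(k - 1)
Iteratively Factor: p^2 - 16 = (p - 4)*(p + 4)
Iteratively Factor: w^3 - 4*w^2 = (w)*(w^2 - 4*w) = w^2*(w - 4)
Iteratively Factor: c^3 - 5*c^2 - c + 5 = (c + 1)*(c^2 - 6*c + 5) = (c - 1)*(c + 1)*(c - 5)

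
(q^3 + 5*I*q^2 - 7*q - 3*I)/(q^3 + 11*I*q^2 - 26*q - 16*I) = (q^2 + 4*I*q - 3)/(q^2 + 10*I*q - 16)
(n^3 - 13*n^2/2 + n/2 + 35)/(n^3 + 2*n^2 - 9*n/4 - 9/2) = 2*(2*n^2 - 17*n + 35)/(4*n^2 - 9)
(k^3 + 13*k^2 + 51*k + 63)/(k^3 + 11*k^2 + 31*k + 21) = (k + 3)/(k + 1)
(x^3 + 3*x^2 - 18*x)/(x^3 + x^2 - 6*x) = (x^2 + 3*x - 18)/(x^2 + x - 6)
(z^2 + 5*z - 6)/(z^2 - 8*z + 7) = (z + 6)/(z - 7)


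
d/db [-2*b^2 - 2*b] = -4*b - 2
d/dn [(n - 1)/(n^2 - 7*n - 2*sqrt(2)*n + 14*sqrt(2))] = (n^2 - 7*n - 2*sqrt(2)*n + (n - 1)*(-2*n + 2*sqrt(2) + 7) + 14*sqrt(2))/(n^2 - 7*n - 2*sqrt(2)*n + 14*sqrt(2))^2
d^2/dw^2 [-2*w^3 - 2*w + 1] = -12*w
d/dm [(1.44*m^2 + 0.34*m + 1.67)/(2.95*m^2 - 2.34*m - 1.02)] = (-4.3726*m^2 - 12.7906*m + 3.561)/(8.7025*m^4 - 13.806*m^3 - 0.542400000000002*m^2 + 4.7736*m + 1.0404)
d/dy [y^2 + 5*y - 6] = 2*y + 5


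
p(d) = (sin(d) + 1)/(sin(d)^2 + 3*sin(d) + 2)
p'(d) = (-2*sin(d)*cos(d) - 3*cos(d))*(sin(d) + 1)/(sin(d)^2 + 3*sin(d) + 2)^2 + cos(d)/(sin(d)^2 + 3*sin(d) + 2) = -cos(d)/(sin(d) + 2)^2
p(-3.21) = 0.48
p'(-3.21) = 0.23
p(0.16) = 0.46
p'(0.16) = -0.21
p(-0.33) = 0.60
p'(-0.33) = -0.34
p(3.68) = 0.67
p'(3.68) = 0.39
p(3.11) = 0.49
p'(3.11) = 0.24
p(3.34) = 0.55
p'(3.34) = 0.30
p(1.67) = 0.33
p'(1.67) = 0.01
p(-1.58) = 1.00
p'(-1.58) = 0.01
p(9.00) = 0.41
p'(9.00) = 0.16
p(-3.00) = 0.54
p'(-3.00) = 0.29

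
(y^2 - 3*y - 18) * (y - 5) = y^3 - 8*y^2 - 3*y + 90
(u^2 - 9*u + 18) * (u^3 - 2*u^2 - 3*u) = u^5 - 11*u^4 + 33*u^3 - 9*u^2 - 54*u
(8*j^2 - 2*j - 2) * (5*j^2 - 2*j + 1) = 40*j^4 - 26*j^3 + 2*j^2 + 2*j - 2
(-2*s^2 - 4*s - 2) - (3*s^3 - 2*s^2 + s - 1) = -3*s^3 - 5*s - 1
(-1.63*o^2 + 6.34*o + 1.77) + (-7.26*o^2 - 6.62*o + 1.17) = -8.89*o^2 - 0.28*o + 2.94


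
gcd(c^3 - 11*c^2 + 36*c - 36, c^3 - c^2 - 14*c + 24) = c^2 - 5*c + 6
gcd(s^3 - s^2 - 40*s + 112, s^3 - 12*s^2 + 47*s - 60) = s - 4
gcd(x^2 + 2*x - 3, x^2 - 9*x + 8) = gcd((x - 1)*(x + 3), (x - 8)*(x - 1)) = x - 1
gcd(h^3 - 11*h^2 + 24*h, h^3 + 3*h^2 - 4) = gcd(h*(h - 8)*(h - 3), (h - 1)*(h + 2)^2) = 1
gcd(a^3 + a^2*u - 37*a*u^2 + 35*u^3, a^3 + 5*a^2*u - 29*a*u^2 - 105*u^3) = -a^2 - 2*a*u + 35*u^2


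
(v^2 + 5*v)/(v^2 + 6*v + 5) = v/(v + 1)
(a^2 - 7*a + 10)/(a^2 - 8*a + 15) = (a - 2)/(a - 3)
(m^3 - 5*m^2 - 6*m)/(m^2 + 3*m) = (m^2 - 5*m - 6)/(m + 3)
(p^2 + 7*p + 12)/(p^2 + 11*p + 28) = (p + 3)/(p + 7)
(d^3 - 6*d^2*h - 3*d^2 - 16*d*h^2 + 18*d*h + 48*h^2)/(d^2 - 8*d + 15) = (d^2 - 6*d*h - 16*h^2)/(d - 5)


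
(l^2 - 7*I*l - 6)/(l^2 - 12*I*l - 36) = (l - I)/(l - 6*I)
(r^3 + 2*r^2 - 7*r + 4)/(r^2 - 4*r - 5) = (-r^3 - 2*r^2 + 7*r - 4)/(-r^2 + 4*r + 5)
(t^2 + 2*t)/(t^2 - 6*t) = (t + 2)/(t - 6)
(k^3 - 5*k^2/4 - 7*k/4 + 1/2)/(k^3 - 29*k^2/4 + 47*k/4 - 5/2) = (k + 1)/(k - 5)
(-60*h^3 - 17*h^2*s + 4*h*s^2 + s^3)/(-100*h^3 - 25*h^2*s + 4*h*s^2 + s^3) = (-12*h^2 - h*s + s^2)/(-20*h^2 - h*s + s^2)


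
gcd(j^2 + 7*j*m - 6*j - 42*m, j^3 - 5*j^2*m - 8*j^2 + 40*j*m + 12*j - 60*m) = j - 6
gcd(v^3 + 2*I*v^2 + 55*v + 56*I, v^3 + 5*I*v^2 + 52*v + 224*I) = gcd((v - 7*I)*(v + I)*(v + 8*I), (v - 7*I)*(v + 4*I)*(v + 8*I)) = v^2 + I*v + 56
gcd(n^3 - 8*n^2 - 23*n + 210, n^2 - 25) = n + 5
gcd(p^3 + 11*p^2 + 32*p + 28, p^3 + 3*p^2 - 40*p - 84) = p^2 + 9*p + 14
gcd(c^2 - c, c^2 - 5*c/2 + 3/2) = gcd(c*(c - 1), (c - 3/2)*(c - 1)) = c - 1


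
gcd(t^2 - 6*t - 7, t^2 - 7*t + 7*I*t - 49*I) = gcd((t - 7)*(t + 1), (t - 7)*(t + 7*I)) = t - 7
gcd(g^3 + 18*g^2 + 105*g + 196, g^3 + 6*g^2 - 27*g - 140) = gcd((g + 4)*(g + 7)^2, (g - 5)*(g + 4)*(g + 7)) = g^2 + 11*g + 28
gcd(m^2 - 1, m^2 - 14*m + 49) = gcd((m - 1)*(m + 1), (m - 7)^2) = 1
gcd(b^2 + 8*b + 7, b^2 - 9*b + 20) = 1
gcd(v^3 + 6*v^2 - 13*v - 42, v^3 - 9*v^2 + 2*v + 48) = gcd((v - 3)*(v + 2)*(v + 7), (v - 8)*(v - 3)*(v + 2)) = v^2 - v - 6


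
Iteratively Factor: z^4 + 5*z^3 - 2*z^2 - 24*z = (z + 4)*(z^3 + z^2 - 6*z) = z*(z + 4)*(z^2 + z - 6) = z*(z - 2)*(z + 4)*(z + 3)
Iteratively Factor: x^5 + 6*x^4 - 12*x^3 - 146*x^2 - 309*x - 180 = (x + 3)*(x^4 + 3*x^3 - 21*x^2 - 83*x - 60) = (x - 5)*(x + 3)*(x^3 + 8*x^2 + 19*x + 12) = (x - 5)*(x + 3)^2*(x^2 + 5*x + 4) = (x - 5)*(x + 3)^2*(x + 4)*(x + 1)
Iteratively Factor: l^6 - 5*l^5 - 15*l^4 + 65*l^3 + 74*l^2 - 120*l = (l - 4)*(l^5 - l^4 - 19*l^3 - 11*l^2 + 30*l) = (l - 4)*(l + 3)*(l^4 - 4*l^3 - 7*l^2 + 10*l) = (l - 5)*(l - 4)*(l + 3)*(l^3 + l^2 - 2*l) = (l - 5)*(l - 4)*(l - 1)*(l + 3)*(l^2 + 2*l) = l*(l - 5)*(l - 4)*(l - 1)*(l + 3)*(l + 2)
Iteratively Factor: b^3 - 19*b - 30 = (b + 2)*(b^2 - 2*b - 15) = (b - 5)*(b + 2)*(b + 3)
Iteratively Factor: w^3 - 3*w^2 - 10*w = (w - 5)*(w^2 + 2*w) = (w - 5)*(w + 2)*(w)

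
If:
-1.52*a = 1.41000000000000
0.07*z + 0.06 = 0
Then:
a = -0.93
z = -0.86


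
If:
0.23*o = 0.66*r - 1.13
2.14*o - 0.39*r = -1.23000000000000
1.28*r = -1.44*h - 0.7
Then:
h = -1.92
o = -0.28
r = 1.61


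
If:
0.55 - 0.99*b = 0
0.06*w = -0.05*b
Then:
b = 0.56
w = -0.46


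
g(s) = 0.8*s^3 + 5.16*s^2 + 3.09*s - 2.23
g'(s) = 2.4*s^2 + 10.32*s + 3.09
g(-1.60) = 2.76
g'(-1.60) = -7.28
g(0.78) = 3.70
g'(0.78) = 12.60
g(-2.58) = 10.41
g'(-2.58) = -7.56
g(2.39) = 45.55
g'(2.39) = 41.46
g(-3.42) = 15.55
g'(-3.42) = -4.13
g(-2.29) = 8.15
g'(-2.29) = -7.96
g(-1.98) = 5.67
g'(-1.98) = -7.93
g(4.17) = 158.39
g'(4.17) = 87.86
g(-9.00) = -195.28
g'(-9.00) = 104.61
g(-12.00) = -678.67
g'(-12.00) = 224.85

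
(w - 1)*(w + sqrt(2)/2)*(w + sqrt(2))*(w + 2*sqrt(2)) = w^4 - w^3 + 7*sqrt(2)*w^3/2 - 7*sqrt(2)*w^2/2 + 7*w^2 - 7*w + 2*sqrt(2)*w - 2*sqrt(2)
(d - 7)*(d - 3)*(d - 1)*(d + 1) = d^4 - 10*d^3 + 20*d^2 + 10*d - 21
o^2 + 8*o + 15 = (o + 3)*(o + 5)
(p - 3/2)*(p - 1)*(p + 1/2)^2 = p^4 - 3*p^3/2 - 3*p^2/4 + 7*p/8 + 3/8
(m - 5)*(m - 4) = m^2 - 9*m + 20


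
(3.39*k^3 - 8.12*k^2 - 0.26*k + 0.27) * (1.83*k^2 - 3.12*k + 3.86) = 6.2037*k^5 - 25.4364*k^4 + 37.944*k^3 - 30.0379*k^2 - 1.846*k + 1.0422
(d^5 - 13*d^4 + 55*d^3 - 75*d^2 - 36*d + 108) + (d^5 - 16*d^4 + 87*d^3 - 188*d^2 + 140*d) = 2*d^5 - 29*d^4 + 142*d^3 - 263*d^2 + 104*d + 108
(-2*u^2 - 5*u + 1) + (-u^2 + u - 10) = -3*u^2 - 4*u - 9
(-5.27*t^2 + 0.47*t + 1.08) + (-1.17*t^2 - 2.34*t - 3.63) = -6.44*t^2 - 1.87*t - 2.55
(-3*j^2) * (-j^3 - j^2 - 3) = 3*j^5 + 3*j^4 + 9*j^2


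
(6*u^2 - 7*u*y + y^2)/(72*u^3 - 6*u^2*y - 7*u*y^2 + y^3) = (-u + y)/(-12*u^2 - u*y + y^2)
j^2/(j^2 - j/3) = 3*j/(3*j - 1)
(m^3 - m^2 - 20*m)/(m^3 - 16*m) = (m - 5)/(m - 4)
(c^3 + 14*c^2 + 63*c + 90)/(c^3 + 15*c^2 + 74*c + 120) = (c + 3)/(c + 4)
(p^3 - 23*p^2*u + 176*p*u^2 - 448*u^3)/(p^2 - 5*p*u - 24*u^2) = (p^2 - 15*p*u + 56*u^2)/(p + 3*u)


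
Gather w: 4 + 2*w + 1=2*w + 5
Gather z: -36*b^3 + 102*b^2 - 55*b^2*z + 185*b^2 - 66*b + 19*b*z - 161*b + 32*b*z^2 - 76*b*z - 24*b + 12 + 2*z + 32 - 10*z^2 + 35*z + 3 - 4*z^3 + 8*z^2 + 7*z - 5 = -36*b^3 + 287*b^2 - 251*b - 4*z^3 + z^2*(32*b - 2) + z*(-55*b^2 - 57*b + 44) + 42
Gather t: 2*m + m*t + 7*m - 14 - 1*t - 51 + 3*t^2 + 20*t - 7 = 9*m + 3*t^2 + t*(m + 19) - 72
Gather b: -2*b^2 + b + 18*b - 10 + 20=-2*b^2 + 19*b + 10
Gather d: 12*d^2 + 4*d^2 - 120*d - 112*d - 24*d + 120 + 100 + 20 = 16*d^2 - 256*d + 240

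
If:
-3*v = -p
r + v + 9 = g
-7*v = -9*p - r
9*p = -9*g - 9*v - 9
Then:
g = -11/3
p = 2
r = -40/3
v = 2/3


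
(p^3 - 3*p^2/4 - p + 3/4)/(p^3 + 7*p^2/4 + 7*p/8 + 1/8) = 2*(4*p^2 - 7*p + 3)/(8*p^2 + 6*p + 1)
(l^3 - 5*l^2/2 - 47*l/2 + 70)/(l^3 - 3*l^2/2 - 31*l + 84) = (l + 5)/(l + 6)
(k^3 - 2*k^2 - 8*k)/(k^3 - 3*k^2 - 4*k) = (k + 2)/(k + 1)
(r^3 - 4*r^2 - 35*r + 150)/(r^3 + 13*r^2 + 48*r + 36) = (r^2 - 10*r + 25)/(r^2 + 7*r + 6)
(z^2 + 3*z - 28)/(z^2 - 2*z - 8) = (z + 7)/(z + 2)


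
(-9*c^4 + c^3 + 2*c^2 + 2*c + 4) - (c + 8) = -9*c^4 + c^3 + 2*c^2 + c - 4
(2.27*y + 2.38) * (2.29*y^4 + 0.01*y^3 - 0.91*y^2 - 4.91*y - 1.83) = 5.1983*y^5 + 5.4729*y^4 - 2.0419*y^3 - 13.3115*y^2 - 15.8399*y - 4.3554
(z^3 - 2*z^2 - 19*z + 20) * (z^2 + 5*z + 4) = z^5 + 3*z^4 - 25*z^3 - 83*z^2 + 24*z + 80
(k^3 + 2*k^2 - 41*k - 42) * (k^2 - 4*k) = k^5 - 2*k^4 - 49*k^3 + 122*k^2 + 168*k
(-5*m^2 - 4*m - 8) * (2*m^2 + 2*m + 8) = -10*m^4 - 18*m^3 - 64*m^2 - 48*m - 64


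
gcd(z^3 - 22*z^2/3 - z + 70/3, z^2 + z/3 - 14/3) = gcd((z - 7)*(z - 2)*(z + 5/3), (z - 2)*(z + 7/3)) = z - 2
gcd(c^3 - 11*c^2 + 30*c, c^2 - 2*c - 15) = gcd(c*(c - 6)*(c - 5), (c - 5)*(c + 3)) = c - 5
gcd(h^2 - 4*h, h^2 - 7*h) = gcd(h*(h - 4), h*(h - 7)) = h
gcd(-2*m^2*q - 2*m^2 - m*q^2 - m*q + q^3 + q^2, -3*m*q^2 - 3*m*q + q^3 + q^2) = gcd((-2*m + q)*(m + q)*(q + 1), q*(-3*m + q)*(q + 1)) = q + 1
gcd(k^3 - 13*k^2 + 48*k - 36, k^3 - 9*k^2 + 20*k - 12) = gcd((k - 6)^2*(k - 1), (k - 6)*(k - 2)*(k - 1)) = k^2 - 7*k + 6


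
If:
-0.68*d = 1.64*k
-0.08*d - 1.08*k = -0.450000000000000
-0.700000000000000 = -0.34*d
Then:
No Solution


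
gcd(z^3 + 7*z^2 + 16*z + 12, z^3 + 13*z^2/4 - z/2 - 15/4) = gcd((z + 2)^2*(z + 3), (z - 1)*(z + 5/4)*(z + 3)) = z + 3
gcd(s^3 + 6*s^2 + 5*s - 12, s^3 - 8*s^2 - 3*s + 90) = s + 3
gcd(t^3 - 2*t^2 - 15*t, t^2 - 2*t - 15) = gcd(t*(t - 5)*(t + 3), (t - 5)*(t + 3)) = t^2 - 2*t - 15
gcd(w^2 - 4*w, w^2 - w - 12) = w - 4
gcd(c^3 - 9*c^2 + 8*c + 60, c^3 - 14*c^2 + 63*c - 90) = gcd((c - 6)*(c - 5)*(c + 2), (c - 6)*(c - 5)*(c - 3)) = c^2 - 11*c + 30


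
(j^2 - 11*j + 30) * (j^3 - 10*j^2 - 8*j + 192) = j^5 - 21*j^4 + 132*j^3 - 20*j^2 - 2352*j + 5760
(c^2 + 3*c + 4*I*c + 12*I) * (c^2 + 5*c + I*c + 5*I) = c^4 + 8*c^3 + 5*I*c^3 + 11*c^2 + 40*I*c^2 - 32*c + 75*I*c - 60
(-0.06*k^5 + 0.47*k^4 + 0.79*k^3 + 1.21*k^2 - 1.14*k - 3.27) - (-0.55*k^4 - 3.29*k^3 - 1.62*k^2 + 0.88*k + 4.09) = -0.06*k^5 + 1.02*k^4 + 4.08*k^3 + 2.83*k^2 - 2.02*k - 7.36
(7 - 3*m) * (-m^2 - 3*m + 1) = 3*m^3 + 2*m^2 - 24*m + 7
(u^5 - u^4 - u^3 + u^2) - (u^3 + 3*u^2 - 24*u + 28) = u^5 - u^4 - 2*u^3 - 2*u^2 + 24*u - 28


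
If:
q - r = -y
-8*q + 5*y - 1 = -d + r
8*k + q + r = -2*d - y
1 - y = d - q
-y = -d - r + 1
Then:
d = 1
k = -1/4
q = 0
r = 0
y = 0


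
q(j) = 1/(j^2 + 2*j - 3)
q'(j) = (-2*j - 2)/(j^2 + 2*j - 3)^2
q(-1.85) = -0.31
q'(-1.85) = 0.16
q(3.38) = 0.07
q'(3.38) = -0.04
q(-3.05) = 4.94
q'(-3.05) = 99.98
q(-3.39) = 0.58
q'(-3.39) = 1.63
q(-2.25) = -0.41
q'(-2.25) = 0.42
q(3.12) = 0.08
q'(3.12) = -0.05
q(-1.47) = -0.26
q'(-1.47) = 0.07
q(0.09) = -0.36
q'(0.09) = -0.28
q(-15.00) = 0.01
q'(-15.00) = 0.00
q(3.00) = 0.08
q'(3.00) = -0.06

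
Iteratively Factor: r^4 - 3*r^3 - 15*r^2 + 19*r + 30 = (r - 2)*(r^3 - r^2 - 17*r - 15) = (r - 2)*(r + 3)*(r^2 - 4*r - 5) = (r - 2)*(r + 1)*(r + 3)*(r - 5)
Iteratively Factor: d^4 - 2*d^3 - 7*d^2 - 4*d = (d + 1)*(d^3 - 3*d^2 - 4*d) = d*(d + 1)*(d^2 - 3*d - 4) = d*(d + 1)^2*(d - 4)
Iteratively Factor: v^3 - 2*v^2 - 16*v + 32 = (v + 4)*(v^2 - 6*v + 8) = (v - 2)*(v + 4)*(v - 4)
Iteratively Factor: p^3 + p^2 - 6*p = (p + 3)*(p^2 - 2*p) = (p - 2)*(p + 3)*(p)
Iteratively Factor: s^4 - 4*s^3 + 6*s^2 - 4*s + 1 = (s - 1)*(s^3 - 3*s^2 + 3*s - 1) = (s - 1)^2*(s^2 - 2*s + 1) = (s - 1)^3*(s - 1)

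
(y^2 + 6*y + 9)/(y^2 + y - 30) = (y^2 + 6*y + 9)/(y^2 + y - 30)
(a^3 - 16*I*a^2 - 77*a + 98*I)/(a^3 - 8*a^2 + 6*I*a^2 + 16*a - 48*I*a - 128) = (a^2 - 14*I*a - 49)/(a^2 + 8*a*(-1 + I) - 64*I)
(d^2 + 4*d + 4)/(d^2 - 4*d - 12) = (d + 2)/(d - 6)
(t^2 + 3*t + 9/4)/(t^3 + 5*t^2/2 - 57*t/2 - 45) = (t + 3/2)/(t^2 + t - 30)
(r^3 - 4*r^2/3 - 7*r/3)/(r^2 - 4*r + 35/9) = 3*r*(r + 1)/(3*r - 5)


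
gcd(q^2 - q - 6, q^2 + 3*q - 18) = q - 3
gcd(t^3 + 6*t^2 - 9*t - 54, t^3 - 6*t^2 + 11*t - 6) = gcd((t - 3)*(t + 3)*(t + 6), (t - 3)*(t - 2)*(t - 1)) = t - 3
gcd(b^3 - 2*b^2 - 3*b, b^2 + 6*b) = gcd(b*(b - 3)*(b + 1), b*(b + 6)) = b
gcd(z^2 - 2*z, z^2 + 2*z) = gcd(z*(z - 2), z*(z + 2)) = z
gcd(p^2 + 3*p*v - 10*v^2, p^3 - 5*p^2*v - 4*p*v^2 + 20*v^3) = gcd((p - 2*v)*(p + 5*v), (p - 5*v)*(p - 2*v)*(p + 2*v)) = p - 2*v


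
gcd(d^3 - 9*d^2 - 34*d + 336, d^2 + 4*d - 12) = d + 6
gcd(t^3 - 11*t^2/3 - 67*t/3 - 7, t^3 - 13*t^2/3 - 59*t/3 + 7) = t^2 - 4*t - 21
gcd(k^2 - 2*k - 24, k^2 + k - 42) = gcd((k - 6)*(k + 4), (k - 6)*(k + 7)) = k - 6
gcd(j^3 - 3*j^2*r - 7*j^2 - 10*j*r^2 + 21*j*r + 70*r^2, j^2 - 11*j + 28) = j - 7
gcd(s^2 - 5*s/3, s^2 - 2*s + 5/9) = s - 5/3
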